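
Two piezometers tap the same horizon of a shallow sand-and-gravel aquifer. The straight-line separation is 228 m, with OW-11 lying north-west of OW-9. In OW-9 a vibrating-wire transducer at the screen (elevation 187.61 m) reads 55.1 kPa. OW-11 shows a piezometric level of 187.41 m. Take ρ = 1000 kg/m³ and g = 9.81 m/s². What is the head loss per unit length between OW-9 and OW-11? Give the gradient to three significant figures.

i ≈ 0.0255 m/m

Pressure head at OW-9: ψ = P/(ρg) = 55.1×1000 / (1000 × 9.81) = 5.62 m.
Total head at OW-9: h = z + ψ = 187.61 + 5.62 = 193.23 m.
Total head at OW-11: h = 187.41 m (water level in the piezometer is the total head).
Head difference: h(OW-9) − h(OW-11) = 193.23 − 187.41 = 5.82 m.
Hydraulic gradient: i = |Δh| / L = 5.82 / 228 = 0.0255.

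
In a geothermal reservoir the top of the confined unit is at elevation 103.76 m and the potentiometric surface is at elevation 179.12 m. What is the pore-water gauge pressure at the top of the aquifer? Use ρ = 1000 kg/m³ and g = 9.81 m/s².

P ≈ 739 kPa

Pressure head at the aquifer top: ψ = h − z = 179.12 − 103.76 = 75.36 m.
P = ρgψ = 1000 × 9.81 × 75.36 = 739282 Pa ≈ 739 kPa.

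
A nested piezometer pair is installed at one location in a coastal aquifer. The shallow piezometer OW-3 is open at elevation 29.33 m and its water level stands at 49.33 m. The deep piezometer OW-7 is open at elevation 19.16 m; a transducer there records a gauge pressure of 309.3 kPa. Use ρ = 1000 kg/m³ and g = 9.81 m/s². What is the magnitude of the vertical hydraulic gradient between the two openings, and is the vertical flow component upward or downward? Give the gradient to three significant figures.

|i_v| ≈ 0.134; vertical flow is upward

Total head at OW-3: h = 49.33 m (water level in the standpipe).
Pressure head at OW-7: ψ = P/(ρg) = 309.3×1000 / (1000 × 9.81) = 31.53 m.
Total head at OW-7: h = z + ψ = 19.16 + 31.53 = 50.69 m.
Δh = h(OW-3) − h(OW-7) = 49.33 − 50.69 = -1.36 m.
Vertical separation Δz = 29.33 − 19.16 = 10.17 m.
|i_v| = |Δh| / Δz = 1.36 / 10.17 = 0.134.
Head is higher in the deep piezometer, so vertical flow is upward (discharge condition).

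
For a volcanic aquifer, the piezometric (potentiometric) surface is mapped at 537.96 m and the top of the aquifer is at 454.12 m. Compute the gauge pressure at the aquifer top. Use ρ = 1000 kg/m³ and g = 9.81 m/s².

P ≈ 822 kPa

Pressure head at the aquifer top: ψ = h − z = 537.96 − 454.12 = 83.84 m.
P = ρgψ = 1000 × 9.81 × 83.84 = 822470 Pa ≈ 822 kPa.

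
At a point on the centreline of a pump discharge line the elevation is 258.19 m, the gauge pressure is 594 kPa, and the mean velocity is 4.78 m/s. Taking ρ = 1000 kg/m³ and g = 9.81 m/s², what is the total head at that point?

Pressure head ψ = P/(ρg) = 594×1000 / (1000 × 9.81) = 60.55 m.
Velocity head = v²/(2g) = 4.78² / (2 × 9.81) = 1.165 m.
h = z + ψ + v²/(2g) = 258.19 + 60.55 + 1.165 = 319.91 m.

h ≈ 319.91 m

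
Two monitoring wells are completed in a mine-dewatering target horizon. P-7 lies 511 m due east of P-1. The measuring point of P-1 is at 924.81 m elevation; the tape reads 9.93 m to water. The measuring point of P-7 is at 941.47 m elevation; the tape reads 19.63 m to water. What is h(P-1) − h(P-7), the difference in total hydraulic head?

Total head at P-1: h = 924.81 − 9.93 = 914.88 m.
Total head at P-7: h = 941.47 − 19.63 = 921.84 m.
Head difference: h(P-1) − h(P-7) = 914.88 − 921.84 = -6.96 m.

Δh ≈ -6.96 m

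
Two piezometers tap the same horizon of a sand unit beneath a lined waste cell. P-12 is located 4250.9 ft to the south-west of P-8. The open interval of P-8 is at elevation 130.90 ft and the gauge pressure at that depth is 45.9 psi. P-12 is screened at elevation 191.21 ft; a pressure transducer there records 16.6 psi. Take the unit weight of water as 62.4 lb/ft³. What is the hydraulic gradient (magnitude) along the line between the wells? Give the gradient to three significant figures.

Pressure head at P-8: ψ = 144·P/γ = 144 × 45.9 / 62.4 = 105.92 ft.
Total head at P-8: h = z + ψ = 130.90 + 105.92 = 236.82 ft.
Pressure head at P-12: ψ = 144·P/γ = 144 × 16.6 / 62.4 = 38.31 ft.
Total head at P-12: h = z + ψ = 191.21 + 38.31 = 229.52 ft.
Head difference: h(P-8) − h(P-12) = 236.82 − 229.52 = 7.30 ft.
Hydraulic gradient: i = |Δh| / L = 7.30 / 4250.9 = 0.00172.

i ≈ 0.00172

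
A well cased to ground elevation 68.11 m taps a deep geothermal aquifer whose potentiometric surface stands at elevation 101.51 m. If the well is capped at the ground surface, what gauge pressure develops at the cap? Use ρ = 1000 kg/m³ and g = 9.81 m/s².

P ≈ 328 kPa

Head above the cap: Δh = 101.51 − 68.11 = 33.40 m.
P = ρgΔh = 1000 × 9.81 × 33.40 = 327654 Pa ≈ 328 kPa.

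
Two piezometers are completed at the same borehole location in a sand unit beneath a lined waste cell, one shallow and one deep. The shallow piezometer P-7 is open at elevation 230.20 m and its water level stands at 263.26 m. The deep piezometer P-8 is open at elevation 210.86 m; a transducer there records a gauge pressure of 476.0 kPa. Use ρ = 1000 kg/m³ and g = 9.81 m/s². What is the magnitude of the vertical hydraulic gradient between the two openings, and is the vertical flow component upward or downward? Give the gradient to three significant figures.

|i_v| ≈ 0.201; vertical flow is downward

Total head at P-7: h = 263.26 m (water level in the standpipe).
Pressure head at P-8: ψ = P/(ρg) = 476.0×1000 / (1000 × 9.81) = 48.52 m.
Total head at P-8: h = z + ψ = 210.86 + 48.52 = 259.38 m.
Δh = h(P-7) − h(P-8) = 263.26 − 259.38 = 3.88 m.
Vertical separation Δz = 230.20 − 210.86 = 19.34 m.
|i_v| = |Δh| / Δz = 3.88 / 19.34 = 0.201.
Head is higher in the shallow piezometer, so vertical flow is downward (recharge condition).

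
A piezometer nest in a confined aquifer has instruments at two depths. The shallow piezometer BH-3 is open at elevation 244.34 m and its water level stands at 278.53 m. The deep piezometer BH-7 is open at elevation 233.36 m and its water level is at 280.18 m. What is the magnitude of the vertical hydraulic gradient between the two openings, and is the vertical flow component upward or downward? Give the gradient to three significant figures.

Total head at BH-3: h = 278.53 m (water level in the standpipe).
Total head at BH-7: h = 280.18 m.
Δh = h(BH-3) − h(BH-7) = 278.53 − 280.18 = -1.65 m.
Vertical separation Δz = 244.34 − 233.36 = 10.98 m.
|i_v| = |Δh| / Δz = 1.65 / 10.98 = 0.150.
Head is higher in the deep piezometer, so vertical flow is upward (discharge condition).

|i_v| ≈ 0.150; vertical flow is upward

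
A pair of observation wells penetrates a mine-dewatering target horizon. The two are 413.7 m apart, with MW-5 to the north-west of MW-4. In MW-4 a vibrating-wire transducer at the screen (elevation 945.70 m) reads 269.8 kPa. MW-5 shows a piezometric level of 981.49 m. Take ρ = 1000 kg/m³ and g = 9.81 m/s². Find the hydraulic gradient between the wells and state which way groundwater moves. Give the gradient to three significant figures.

Pressure head at MW-4: ψ = P/(ρg) = 269.8×1000 / (1000 × 9.81) = 27.50 m.
Total head at MW-4: h = z + ψ = 945.70 + 27.50 = 973.20 m.
Total head at MW-5: h = 981.49 m (water level in the piezometer is the total head).
Head difference: h(MW-4) − h(MW-5) = 973.20 − 981.49 = -8.29 m.
Hydraulic gradient: i = |Δh| / L = 8.29 / 413.7 = 0.0200.
Flow is from higher to lower head: from MW-5 toward MW-4, i.e. toward the south-east.

i ≈ 0.0200; groundwater flows toward the south-east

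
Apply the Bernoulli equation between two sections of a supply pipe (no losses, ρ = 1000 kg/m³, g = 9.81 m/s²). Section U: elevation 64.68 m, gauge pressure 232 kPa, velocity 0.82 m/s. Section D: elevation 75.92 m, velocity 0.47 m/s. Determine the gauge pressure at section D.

Pressure head at U: ψ₁ = P₁/(ρg) = 232×1000 / (1000 × 9.81) = 23.65 m.
Velocity heads: v₁²/2g = 0.82²/19.62 = 0.034 m; v₂²/2g = 0.47²/19.62 = 0.011 m.
Total head H = z₁ + ψ₁ + v₁²/2g = 64.68 + 23.65 + 0.034 = 88.36 m.
ψ₂ = H − z₂ − v₂²/2g = 88.36 − 75.92 − 0.011 = 12.43 m.
P₂ = ρgψ₂ = 1000 × 9.81 × 12.43 ≈ 122 kPa.

P₂ ≈ 122 kPa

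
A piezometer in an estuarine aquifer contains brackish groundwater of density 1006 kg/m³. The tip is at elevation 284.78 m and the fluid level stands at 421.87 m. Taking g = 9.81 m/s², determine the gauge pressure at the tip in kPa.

Pressure head ψ = h − z = 421.87 − 284.78 = 137.09 m.
P = ρgψ = 1006 × 9.81 × 137.09 = 1352922 Pa ≈ 1350 kPa.

P ≈ 1350 kPa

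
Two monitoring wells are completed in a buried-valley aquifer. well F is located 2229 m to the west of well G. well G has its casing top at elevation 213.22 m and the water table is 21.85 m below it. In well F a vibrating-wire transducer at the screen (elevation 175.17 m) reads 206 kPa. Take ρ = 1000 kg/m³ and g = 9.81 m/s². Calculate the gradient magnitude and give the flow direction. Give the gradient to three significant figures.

Total head at well G: h = 213.22 − 21.85 = 191.37 m.
Pressure head at well F: ψ = P/(ρg) = 206×1000 / (1000 × 9.81) = 21.00 m.
Total head at well F: h = z + ψ = 175.17 + 21.00 = 196.17 m.
Head difference: h(well G) − h(well F) = 191.37 − 196.17 = -4.80 m.
Hydraulic gradient: i = |Δh| / L = 4.80 / 2229 = 0.00215.
Flow is from higher to lower head: from well F toward well G, i.e. toward the east.

i ≈ 0.00215; groundwater flows toward the east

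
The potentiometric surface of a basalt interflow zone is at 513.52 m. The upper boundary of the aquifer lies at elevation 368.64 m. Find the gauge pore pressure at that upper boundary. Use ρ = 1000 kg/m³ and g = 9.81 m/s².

P ≈ 1420 kPa

Pressure head at the aquifer top: ψ = h − z = 513.52 − 368.64 = 144.88 m.
P = ρgψ = 1000 × 9.81 × 144.88 = 1421273 Pa ≈ 1420 kPa.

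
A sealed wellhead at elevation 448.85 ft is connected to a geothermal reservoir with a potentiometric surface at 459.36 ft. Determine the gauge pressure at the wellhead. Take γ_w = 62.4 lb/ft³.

P ≈ 4.55 psi

Head above the cap: Δh = 459.36 − 448.85 = 10.51 ft.
P = γΔh/144 = 62.4 × 10.51 / 144 = 4.55 psi.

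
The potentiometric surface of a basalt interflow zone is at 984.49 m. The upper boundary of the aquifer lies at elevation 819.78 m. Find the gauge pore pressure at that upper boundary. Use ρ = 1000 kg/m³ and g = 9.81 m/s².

P ≈ 1620 kPa

Pressure head at the aquifer top: ψ = h − z = 984.49 − 819.78 = 164.71 m.
P = ρgψ = 1000 × 9.81 × 164.71 = 1615805 Pa ≈ 1620 kPa.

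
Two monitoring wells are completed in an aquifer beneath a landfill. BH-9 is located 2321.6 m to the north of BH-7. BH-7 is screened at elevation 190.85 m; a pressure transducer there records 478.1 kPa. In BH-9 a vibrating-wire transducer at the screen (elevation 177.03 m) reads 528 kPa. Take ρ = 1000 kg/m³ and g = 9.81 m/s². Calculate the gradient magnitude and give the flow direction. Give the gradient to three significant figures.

Pressure head at BH-7: ψ = P/(ρg) = 478.1×1000 / (1000 × 9.81) = 48.74 m.
Total head at BH-7: h = z + ψ = 190.85 + 48.74 = 239.59 m.
Pressure head at BH-9: ψ = P/(ρg) = 528×1000 / (1000 × 9.81) = 53.82 m.
Total head at BH-9: h = z + ψ = 177.03 + 53.82 = 230.85 m.
Head difference: h(BH-7) − h(BH-9) = 239.59 − 230.85 = 8.74 m.
Hydraulic gradient: i = |Δh| / L = 8.74 / 2321.6 = 0.00376.
Flow is from higher to lower head: from BH-7 toward BH-9, i.e. toward the north.

i ≈ 0.00376; groundwater flows toward the north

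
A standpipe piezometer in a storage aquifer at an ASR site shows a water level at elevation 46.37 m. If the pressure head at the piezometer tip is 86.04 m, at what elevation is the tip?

z = h − ψ = 46.37 − 86.04 = -39.67 m.

z ≈ -39.67 m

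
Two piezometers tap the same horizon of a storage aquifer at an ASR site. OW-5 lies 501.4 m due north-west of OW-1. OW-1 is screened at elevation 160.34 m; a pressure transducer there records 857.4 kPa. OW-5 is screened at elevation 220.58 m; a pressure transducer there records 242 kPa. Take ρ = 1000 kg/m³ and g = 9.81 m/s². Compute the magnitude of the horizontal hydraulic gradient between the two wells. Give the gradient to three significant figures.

Pressure head at OW-1: ψ = P/(ρg) = 857.4×1000 / (1000 × 9.81) = 87.40 m.
Total head at OW-1: h = z + ψ = 160.34 + 87.40 = 247.74 m.
Pressure head at OW-5: ψ = P/(ρg) = 242×1000 / (1000 × 9.81) = 24.67 m.
Total head at OW-5: h = z + ψ = 220.58 + 24.67 = 245.25 m.
Head difference: h(OW-1) − h(OW-5) = 247.74 − 245.25 = 2.49 m.
Hydraulic gradient: i = |Δh| / L = 2.49 / 501.4 = 0.00497.

i ≈ 0.00497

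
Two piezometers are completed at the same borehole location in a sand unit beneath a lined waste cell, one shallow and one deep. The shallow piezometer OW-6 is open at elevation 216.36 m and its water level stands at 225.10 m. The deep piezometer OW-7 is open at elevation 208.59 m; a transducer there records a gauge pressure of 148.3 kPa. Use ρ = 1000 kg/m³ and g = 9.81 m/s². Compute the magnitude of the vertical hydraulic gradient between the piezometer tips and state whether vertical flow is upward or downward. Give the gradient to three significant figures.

|i_v| ≈ 0.179; vertical flow is downward

Total head at OW-6: h = 225.10 m (water level in the standpipe).
Pressure head at OW-7: ψ = P/(ρg) = 148.3×1000 / (1000 × 9.81) = 15.12 m.
Total head at OW-7: h = z + ψ = 208.59 + 15.12 = 223.71 m.
Δh = h(OW-6) − h(OW-7) = 225.10 − 223.71 = 1.39 m.
Vertical separation Δz = 216.36 − 208.59 = 7.77 m.
|i_v| = |Δh| / Δz = 1.39 / 7.77 = 0.179.
Head is higher in the shallow piezometer, so vertical flow is downward (recharge condition).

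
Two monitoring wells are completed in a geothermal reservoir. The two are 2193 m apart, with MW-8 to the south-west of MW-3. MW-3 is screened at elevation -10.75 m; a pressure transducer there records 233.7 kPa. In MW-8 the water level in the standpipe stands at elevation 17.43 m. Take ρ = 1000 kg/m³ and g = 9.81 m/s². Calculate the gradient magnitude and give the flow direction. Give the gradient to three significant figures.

Pressure head at MW-3: ψ = P/(ρg) = 233.7×1000 / (1000 × 9.81) = 23.82 m.
Total head at MW-3: h = z + ψ = -10.75 + 23.82 = 13.07 m.
Total head at MW-8: h = 17.43 m (water level in the piezometer is the total head).
Head difference: h(MW-3) − h(MW-8) = 13.07 − 17.43 = -4.36 m.
Hydraulic gradient: i = |Δh| / L = 4.36 / 2193 = 0.00199.
Flow is from higher to lower head: from MW-8 toward MW-3, i.e. toward the north-east.

i ≈ 0.00199; groundwater flows toward the north-east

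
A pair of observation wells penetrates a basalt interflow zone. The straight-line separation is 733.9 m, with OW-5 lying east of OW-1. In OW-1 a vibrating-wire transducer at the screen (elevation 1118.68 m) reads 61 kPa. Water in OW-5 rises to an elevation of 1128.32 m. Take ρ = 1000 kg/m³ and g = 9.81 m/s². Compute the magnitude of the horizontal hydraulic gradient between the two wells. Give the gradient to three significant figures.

i ≈ 0.00466

Pressure head at OW-1: ψ = P/(ρg) = 61×1000 / (1000 × 9.81) = 6.22 m.
Total head at OW-1: h = z + ψ = 1118.68 + 6.22 = 1124.90 m.
Total head at OW-5: h = 1128.32 m (water level in the piezometer is the total head).
Head difference: h(OW-1) − h(OW-5) = 1124.90 − 1128.32 = -3.42 m.
Hydraulic gradient: i = |Δh| / L = 3.42 / 733.9 = 0.00466.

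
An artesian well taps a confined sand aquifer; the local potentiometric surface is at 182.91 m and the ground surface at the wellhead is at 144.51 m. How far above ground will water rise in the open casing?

Water rises to the potentiometric surface, so the rise above ground = 182.91 − 144.51 = 38.40 m.

≈ 38.40 m above ground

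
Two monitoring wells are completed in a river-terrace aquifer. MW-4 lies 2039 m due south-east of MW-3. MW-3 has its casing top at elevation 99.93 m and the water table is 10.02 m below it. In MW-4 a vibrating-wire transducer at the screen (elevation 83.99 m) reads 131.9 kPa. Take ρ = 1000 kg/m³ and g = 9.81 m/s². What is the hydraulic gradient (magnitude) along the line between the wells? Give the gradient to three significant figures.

i ≈ 0.00369

Total head at MW-3: h = 99.93 − 10.02 = 89.91 m.
Pressure head at MW-4: ψ = P/(ρg) = 131.9×1000 / (1000 × 9.81) = 13.45 m.
Total head at MW-4: h = z + ψ = 83.99 + 13.45 = 97.44 m.
Head difference: h(MW-3) − h(MW-4) = 89.91 − 97.44 = -7.53 m.
Hydraulic gradient: i = |Δh| / L = 7.53 / 2039 = 0.00369.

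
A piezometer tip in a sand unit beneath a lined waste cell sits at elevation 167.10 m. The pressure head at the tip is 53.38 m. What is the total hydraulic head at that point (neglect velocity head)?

h ≈ 220.48 m

h = z + ψ = 167.10 + 53.38 = 220.48 m.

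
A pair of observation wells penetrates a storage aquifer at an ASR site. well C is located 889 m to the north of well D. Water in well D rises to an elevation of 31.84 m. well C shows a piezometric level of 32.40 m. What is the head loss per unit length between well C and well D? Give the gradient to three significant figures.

i ≈ 0.000630 m/m

Total head at well D: h = 31.84 m (water level in the piezometer is the total head).
Total head at well C: h = 32.40 m (water level in the piezometer is the total head).
Head difference: h(well D) − h(well C) = 31.84 − 32.40 = -0.56 m.
Hydraulic gradient: i = |Δh| / L = 0.56 / 889 = 0.000630.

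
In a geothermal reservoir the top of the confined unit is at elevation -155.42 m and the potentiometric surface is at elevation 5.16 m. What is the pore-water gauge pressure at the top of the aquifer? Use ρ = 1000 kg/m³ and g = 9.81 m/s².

Pressure head at the aquifer top: ψ = h − z = 5.16 − (-155.42) = 160.58 m.
P = ρgψ = 1000 × 9.81 × 160.58 = 1575290 Pa ≈ 1580 kPa.

P ≈ 1580 kPa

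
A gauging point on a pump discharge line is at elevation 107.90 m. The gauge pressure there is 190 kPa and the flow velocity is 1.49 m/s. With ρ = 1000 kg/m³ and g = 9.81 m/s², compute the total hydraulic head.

h ≈ 127.38 m

Pressure head ψ = P/(ρg) = 190×1000 / (1000 × 9.81) = 19.37 m.
Velocity head = v²/(2g) = 1.49² / (2 × 9.81) = 0.113 m.
h = z + ψ + v²/(2g) = 107.90 + 19.37 + 0.113 = 127.38 m.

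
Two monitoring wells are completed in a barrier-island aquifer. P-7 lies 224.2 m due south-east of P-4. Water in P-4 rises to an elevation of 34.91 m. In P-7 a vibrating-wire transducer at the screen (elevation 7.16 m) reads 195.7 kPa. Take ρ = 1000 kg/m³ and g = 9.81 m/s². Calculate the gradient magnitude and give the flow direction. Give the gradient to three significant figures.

Total head at P-4: h = 34.91 m (water level in the piezometer is the total head).
Pressure head at P-7: ψ = P/(ρg) = 195.7×1000 / (1000 × 9.81) = 19.95 m.
Total head at P-7: h = z + ψ = 7.16 + 19.95 = 27.11 m.
Head difference: h(P-4) − h(P-7) = 34.91 − 27.11 = 7.80 m.
Hydraulic gradient: i = |Δh| / L = 7.80 / 224.2 = 0.0348.
Flow is from higher to lower head: from P-4 toward P-7, i.e. toward the south-east.

i ≈ 0.0348; groundwater flows toward the south-east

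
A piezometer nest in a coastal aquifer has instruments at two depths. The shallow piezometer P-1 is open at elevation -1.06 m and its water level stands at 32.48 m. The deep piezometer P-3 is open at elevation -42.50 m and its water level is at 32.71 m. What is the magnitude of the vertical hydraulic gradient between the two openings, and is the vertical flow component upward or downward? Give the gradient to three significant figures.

|i_v| ≈ 0.00555; vertical flow is upward

Total head at P-1: h = 32.48 m (water level in the standpipe).
Total head at P-3: h = 32.71 m.
Δh = h(P-1) − h(P-3) = 32.48 − 32.71 = -0.23 m.
Vertical separation Δz = -1.06 − (-42.50) = 41.44 m.
|i_v| = |Δh| / Δz = 0.23 / 41.44 = 0.00555.
Head is higher in the deep piezometer, so vertical flow is upward (discharge condition).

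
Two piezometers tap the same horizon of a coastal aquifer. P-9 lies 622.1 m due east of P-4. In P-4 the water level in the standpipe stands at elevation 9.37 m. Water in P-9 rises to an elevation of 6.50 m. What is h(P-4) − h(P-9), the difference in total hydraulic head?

Δh ≈ 2.87 m

Total head at P-4: h = 9.37 m (water level in the piezometer is the total head).
Total head at P-9: h = 6.50 m (water level in the piezometer is the total head).
Head difference: h(P-4) − h(P-9) = 9.37 − 6.50 = 2.87 m.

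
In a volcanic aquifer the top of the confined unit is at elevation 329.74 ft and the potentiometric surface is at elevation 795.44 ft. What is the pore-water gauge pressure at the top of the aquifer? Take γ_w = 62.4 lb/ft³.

P ≈ 202 psi

Pressure head at the aquifer top: ψ = h − z = 795.44 − 329.74 = 465.70 ft.
P = γψ/144 = 62.4 × 465.70 / 144 = 202 psi.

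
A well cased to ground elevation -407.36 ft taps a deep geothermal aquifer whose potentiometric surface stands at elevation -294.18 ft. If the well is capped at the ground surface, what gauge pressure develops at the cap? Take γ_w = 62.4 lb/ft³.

Head above the cap: Δh = -294.18 − (-407.36) = 113.18 ft.
P = γΔh/144 = 62.4 × 113.18 / 144 = 49.0 psi.

P ≈ 49.0 psi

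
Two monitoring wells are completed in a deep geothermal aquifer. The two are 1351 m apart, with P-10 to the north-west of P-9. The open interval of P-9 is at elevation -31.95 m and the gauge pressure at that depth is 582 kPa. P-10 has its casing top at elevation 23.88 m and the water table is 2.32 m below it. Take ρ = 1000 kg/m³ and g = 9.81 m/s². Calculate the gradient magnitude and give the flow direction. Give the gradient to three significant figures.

i ≈ 0.00431; groundwater flows toward the north-west

Pressure head at P-9: ψ = P/(ρg) = 582×1000 / (1000 × 9.81) = 59.33 m.
Total head at P-9: h = z + ψ = -31.95 + 59.33 = 27.38 m.
Total head at P-10: h = 23.88 − 2.32 = 21.56 m.
Head difference: h(P-9) − h(P-10) = 27.38 − 21.56 = 5.82 m.
Hydraulic gradient: i = |Δh| / L = 5.82 / 1351 = 0.00431.
Flow is from higher to lower head: from P-9 toward P-10, i.e. toward the north-west.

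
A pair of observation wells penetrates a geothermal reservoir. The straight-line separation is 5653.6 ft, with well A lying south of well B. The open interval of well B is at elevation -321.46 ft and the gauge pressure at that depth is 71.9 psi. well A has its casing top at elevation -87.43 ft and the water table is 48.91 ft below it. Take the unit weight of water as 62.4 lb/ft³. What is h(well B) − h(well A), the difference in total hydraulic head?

Δh ≈ -19.20 ft

Pressure head at well B: ψ = 144·P/γ = 144 × 71.9 / 62.4 = 165.92 ft.
Total head at well B: h = z + ψ = -321.46 + 165.92 = -155.54 ft.
Total head at well A: h = -87.43 − 48.91 = -136.34 ft.
Head difference: h(well B) − h(well A) = -155.54 − (-136.34) = -19.20 ft.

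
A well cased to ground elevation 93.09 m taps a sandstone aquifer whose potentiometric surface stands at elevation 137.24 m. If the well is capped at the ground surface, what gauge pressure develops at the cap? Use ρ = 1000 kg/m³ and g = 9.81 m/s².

Head above the cap: Δh = 137.24 − 93.09 = 44.15 m.
P = ρgΔh = 1000 × 9.81 × 44.15 = 433112 Pa ≈ 433 kPa.

P ≈ 433 kPa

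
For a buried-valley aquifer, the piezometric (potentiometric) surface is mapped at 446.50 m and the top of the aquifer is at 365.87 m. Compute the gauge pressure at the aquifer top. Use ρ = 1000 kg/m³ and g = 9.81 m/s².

Pressure head at the aquifer top: ψ = h − z = 446.50 − 365.87 = 80.63 m.
P = ρgψ = 1000 × 9.81 × 80.63 = 790980 Pa ≈ 791 kPa.

P ≈ 791 kPa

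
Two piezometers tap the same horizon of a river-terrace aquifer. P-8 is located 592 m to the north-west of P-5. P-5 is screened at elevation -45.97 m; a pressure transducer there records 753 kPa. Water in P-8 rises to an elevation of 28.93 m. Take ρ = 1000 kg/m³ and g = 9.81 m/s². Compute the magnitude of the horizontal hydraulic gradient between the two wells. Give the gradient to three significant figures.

i ≈ 0.00314

Pressure head at P-5: ψ = P/(ρg) = 753×1000 / (1000 × 9.81) = 76.76 m.
Total head at P-5: h = z + ψ = -45.97 + 76.76 = 30.79 m.
Total head at P-8: h = 28.93 m (water level in the piezometer is the total head).
Head difference: h(P-5) − h(P-8) = 30.79 − 28.93 = 1.86 m.
Hydraulic gradient: i = |Δh| / L = 1.86 / 592 = 0.00314.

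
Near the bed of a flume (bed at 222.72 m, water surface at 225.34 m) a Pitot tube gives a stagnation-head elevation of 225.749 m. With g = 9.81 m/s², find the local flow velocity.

v ≈ 2.83 m/s

Near the bed, under hydrostatic conditions, the piezometric head (z + ψ) equals the free-surface elevation, 225.34 m.
Velocity head = total − piezometric = 225.749 − 225.34 = 0.409 m.
v = √(2g·h_v) = √(2 × 9.81 × 0.409) = 2.83 m/s.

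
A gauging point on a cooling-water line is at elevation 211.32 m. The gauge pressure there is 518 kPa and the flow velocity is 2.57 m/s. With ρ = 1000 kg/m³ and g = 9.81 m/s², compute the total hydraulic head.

h ≈ 264.46 m

Pressure head ψ = P/(ρg) = 518×1000 / (1000 × 9.81) = 52.80 m.
Velocity head = v²/(2g) = 2.57² / (2 × 9.81) = 0.337 m.
h = z + ψ + v²/(2g) = 211.32 + 52.80 + 0.337 = 264.46 m.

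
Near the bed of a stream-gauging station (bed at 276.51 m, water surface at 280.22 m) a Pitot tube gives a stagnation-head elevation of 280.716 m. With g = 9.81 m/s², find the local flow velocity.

Near the bed, under hydrostatic conditions, the piezometric head (z + ψ) equals the free-surface elevation, 280.22 m.
Velocity head = total − piezometric = 280.716 − 280.22 = 0.496 m.
v = √(2g·h_v) = √(2 × 9.81 × 0.496) = 3.12 m/s.

v ≈ 3.12 m/s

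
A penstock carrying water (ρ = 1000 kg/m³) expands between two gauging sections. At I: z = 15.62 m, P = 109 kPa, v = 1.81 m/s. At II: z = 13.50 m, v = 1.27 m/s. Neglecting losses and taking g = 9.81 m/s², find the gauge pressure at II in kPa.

P₂ ≈ 131 kPa

Pressure head at I: ψ₁ = P₁/(ρg) = 109×1000 / (1000 × 9.81) = 11.11 m.
Velocity heads: v₁²/2g = 1.81²/19.62 = 0.167 m; v₂²/2g = 1.27²/19.62 = 0.082 m.
Total head H = z₁ + ψ₁ + v₁²/2g = 15.62 + 11.11 + 0.167 = 26.90 m.
ψ₂ = H − z₂ − v₂²/2g = 26.90 − 13.50 − 0.082 = 13.32 m.
P₂ = ρgψ₂ = 1000 × 9.81 × 13.32 ≈ 131 kPa.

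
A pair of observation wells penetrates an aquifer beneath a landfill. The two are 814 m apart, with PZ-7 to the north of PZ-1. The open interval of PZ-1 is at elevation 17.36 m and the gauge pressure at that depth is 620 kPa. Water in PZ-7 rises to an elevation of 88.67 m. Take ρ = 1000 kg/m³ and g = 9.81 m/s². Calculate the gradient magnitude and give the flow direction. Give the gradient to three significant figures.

Pressure head at PZ-1: ψ = P/(ρg) = 620×1000 / (1000 × 9.81) = 63.20 m.
Total head at PZ-1: h = z + ψ = 17.36 + 63.20 = 80.56 m.
Total head at PZ-7: h = 88.67 m (water level in the piezometer is the total head).
Head difference: h(PZ-1) − h(PZ-7) = 80.56 − 88.67 = -8.11 m.
Hydraulic gradient: i = |Δh| / L = 8.11 / 814 = 0.00996.
Flow is from higher to lower head: from PZ-7 toward PZ-1, i.e. toward the south.

i ≈ 0.00996; groundwater flows toward the south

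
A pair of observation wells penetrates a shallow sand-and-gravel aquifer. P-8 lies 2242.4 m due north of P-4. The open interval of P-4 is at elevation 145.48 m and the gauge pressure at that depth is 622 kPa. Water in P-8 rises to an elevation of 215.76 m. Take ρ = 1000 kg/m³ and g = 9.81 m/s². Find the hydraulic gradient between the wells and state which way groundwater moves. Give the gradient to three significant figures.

Pressure head at P-4: ψ = P/(ρg) = 622×1000 / (1000 × 9.81) = 63.40 m.
Total head at P-4: h = z + ψ = 145.48 + 63.40 = 208.88 m.
Total head at P-8: h = 215.76 m (water level in the piezometer is the total head).
Head difference: h(P-4) − h(P-8) = 208.88 − 215.76 = -6.88 m.
Hydraulic gradient: i = |Δh| / L = 6.88 / 2242.4 = 0.00307.
Flow is from higher to lower head: from P-8 toward P-4, i.e. toward the south.

i ≈ 0.00307; groundwater flows toward the south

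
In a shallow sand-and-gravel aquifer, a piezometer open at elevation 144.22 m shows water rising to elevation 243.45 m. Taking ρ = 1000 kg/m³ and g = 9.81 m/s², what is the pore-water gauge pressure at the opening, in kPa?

Pressure head ψ = h − z = 243.45 − 144.22 = 99.23 m.
P = ρgψ = 1000 × 9.81 × 99.23 = 973446 Pa ≈ 973 kPa.

P ≈ 973 kPa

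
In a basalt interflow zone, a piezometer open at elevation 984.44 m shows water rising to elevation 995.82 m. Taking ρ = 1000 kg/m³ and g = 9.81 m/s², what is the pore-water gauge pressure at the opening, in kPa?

Pressure head ψ = h − z = 995.82 − 984.44 = 11.38 m.
P = ρgψ = 1000 × 9.81 × 11.38 = 111638 Pa ≈ 112 kPa.

P ≈ 112 kPa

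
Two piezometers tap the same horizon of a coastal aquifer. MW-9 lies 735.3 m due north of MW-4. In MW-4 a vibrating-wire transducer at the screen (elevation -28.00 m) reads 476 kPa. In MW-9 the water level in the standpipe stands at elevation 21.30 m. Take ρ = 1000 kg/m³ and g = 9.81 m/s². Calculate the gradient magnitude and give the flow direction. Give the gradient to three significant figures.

Pressure head at MW-4: ψ = P/(ρg) = 476×1000 / (1000 × 9.81) = 48.52 m.
Total head at MW-4: h = z + ψ = -28.00 + 48.52 = 20.52 m.
Total head at MW-9: h = 21.30 m (water level in the piezometer is the total head).
Head difference: h(MW-4) − h(MW-9) = 20.52 − 21.30 = -0.78 m.
Hydraulic gradient: i = |Δh| / L = 0.78 / 735.3 = 0.00106.
Flow is from higher to lower head: from MW-9 toward MW-4, i.e. toward the south.

i ≈ 0.00106; groundwater flows toward the south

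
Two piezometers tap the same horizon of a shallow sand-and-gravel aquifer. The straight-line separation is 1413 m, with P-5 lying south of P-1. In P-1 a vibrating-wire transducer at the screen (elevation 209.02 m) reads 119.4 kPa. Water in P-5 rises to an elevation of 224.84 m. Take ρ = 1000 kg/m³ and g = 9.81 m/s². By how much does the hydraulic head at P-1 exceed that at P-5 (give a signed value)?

Δh ≈ -3.65 m

Pressure head at P-1: ψ = P/(ρg) = 119.4×1000 / (1000 × 9.81) = 12.17 m.
Total head at P-1: h = z + ψ = 209.02 + 12.17 = 221.19 m.
Total head at P-5: h = 224.84 m (water level in the piezometer is the total head).
Head difference: h(P-1) − h(P-5) = 221.19 − 224.84 = -3.65 m.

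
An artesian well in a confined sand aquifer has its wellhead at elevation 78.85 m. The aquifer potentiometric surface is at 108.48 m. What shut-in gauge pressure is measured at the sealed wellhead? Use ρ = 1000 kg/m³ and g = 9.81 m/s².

P ≈ 291 kPa

Head above the cap: Δh = 108.48 − 78.85 = 29.63 m.
P = ρgΔh = 1000 × 9.81 × 29.63 = 290670 Pa ≈ 291 kPa.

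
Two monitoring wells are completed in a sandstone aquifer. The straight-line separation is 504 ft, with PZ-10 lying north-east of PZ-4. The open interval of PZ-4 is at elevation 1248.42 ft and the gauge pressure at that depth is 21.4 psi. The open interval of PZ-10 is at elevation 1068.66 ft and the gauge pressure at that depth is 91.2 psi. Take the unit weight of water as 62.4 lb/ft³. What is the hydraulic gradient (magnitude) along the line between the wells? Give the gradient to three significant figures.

Pressure head at PZ-4: ψ = 144·P/γ = 144 × 21.4 / 62.4 = 49.38 ft.
Total head at PZ-4: h = z + ψ = 1248.42 + 49.38 = 1297.80 ft.
Pressure head at PZ-10: ψ = 144·P/γ = 144 × 91.2 / 62.4 = 210.46 ft.
Total head at PZ-10: h = z + ψ = 1068.66 + 210.46 = 1279.12 ft.
Head difference: h(PZ-4) − h(PZ-10) = 1297.80 − 1279.12 = 18.68 ft.
Hydraulic gradient: i = |Δh| / L = 18.68 / 504 = 0.0371.

i ≈ 0.0371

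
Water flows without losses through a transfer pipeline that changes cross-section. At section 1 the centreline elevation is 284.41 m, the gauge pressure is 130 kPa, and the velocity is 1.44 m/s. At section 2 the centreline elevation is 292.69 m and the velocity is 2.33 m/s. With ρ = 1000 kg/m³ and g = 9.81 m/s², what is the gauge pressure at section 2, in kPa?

Pressure head at 1: ψ₁ = P₁/(ρg) = 130×1000 / (1000 × 9.81) = 13.25 m.
Velocity heads: v₁²/2g = 1.44²/19.62 = 0.106 m; v₂²/2g = 2.33²/19.62 = 0.277 m.
Total head H = z₁ + ψ₁ + v₁²/2g = 284.41 + 13.25 + 0.106 = 297.77 m.
ψ₂ = H − z₂ − v₂²/2g = 297.77 − 292.69 − 0.277 = 4.80 m.
P₂ = ρgψ₂ = 1000 × 9.81 × 4.80 ≈ 47.1 kPa.

P₂ ≈ 47.1 kPa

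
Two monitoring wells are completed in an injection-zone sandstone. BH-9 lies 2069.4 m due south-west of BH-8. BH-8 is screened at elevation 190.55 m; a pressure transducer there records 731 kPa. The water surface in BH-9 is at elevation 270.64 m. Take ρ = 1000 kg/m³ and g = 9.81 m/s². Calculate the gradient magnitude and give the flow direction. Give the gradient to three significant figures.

i ≈ 0.00269; groundwater flows toward the north-east

Pressure head at BH-8: ψ = P/(ρg) = 731×1000 / (1000 × 9.81) = 74.52 m.
Total head at BH-8: h = z + ψ = 190.55 + 74.52 = 265.07 m.
Total head at BH-9: h = 270.64 m (water level in the piezometer is the total head).
Head difference: h(BH-8) − h(BH-9) = 265.07 − 270.64 = -5.57 m.
Hydraulic gradient: i = |Δh| / L = 5.57 / 2069.4 = 0.00269.
Flow is from higher to lower head: from BH-9 toward BH-8, i.e. toward the north-east.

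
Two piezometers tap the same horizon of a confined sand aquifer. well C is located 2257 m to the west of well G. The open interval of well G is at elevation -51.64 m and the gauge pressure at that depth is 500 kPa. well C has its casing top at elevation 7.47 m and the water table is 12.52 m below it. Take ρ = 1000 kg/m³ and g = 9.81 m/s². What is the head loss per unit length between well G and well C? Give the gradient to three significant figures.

i ≈ 0.00194 m/m

Pressure head at well G: ψ = P/(ρg) = 500×1000 / (1000 × 9.81) = 50.97 m.
Total head at well G: h = z + ψ = -51.64 + 50.97 = -0.67 m.
Total head at well C: h = 7.47 − 12.52 = -5.05 m.
Head difference: h(well G) − h(well C) = -0.67 − (-5.05) = 4.38 m.
Hydraulic gradient: i = |Δh| / L = 4.38 / 2257 = 0.00194.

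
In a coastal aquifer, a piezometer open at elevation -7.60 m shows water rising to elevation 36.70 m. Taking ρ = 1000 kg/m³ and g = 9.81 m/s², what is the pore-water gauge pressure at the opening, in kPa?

P ≈ 435 kPa

Pressure head ψ = h − z = 36.70 − (-7.60) = 44.30 m.
P = ρgψ = 1000 × 9.81 × 44.30 = 434583 Pa ≈ 435 kPa.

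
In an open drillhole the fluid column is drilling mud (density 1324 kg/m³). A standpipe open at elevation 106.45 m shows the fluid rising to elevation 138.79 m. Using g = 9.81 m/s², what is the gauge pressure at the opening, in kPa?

Pressure head ψ = h − z = 138.79 − 106.45 = 32.34 m.
P = ρgψ = 1324 × 9.81 × 32.34 = 420046 Pa ≈ 420 kPa.

P ≈ 420 kPa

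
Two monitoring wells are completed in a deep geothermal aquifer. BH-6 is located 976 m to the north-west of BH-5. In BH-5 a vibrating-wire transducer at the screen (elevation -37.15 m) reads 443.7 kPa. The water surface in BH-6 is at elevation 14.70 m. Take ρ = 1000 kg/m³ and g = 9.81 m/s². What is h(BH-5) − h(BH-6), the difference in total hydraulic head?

Δh ≈ -6.62 m

Pressure head at BH-5: ψ = P/(ρg) = 443.7×1000 / (1000 × 9.81) = 45.23 m.
Total head at BH-5: h = z + ψ = -37.15 + 45.23 = 8.08 m.
Total head at BH-6: h = 14.70 m (water level in the piezometer is the total head).
Head difference: h(BH-5) − h(BH-6) = 8.08 − 14.70 = -6.62 m.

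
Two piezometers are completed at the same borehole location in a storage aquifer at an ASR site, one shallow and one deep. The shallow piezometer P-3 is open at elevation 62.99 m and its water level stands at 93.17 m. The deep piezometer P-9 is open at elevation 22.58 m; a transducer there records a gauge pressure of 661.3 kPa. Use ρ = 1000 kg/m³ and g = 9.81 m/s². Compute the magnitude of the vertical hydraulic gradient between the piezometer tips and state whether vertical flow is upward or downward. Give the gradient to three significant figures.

Total head at P-3: h = 93.17 m (water level in the standpipe).
Pressure head at P-9: ψ = P/(ρg) = 661.3×1000 / (1000 × 9.81) = 67.41 m.
Total head at P-9: h = z + ψ = 22.58 + 67.41 = 89.99 m.
Δh = h(P-3) − h(P-9) = 93.17 − 89.99 = 3.18 m.
Vertical separation Δz = 62.99 − 22.58 = 40.41 m.
|i_v| = |Δh| / Δz = 3.18 / 40.41 = 0.0787.
Head is higher in the shallow piezometer, so vertical flow is downward (recharge condition).

|i_v| ≈ 0.0787; vertical flow is downward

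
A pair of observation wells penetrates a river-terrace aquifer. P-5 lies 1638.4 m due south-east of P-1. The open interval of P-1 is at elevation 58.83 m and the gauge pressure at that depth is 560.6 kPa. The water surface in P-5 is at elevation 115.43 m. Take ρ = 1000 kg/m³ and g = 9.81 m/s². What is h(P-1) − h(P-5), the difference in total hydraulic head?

Pressure head at P-1: ψ = P/(ρg) = 560.6×1000 / (1000 × 9.81) = 57.15 m.
Total head at P-1: h = z + ψ = 58.83 + 57.15 = 115.98 m.
Total head at P-5: h = 115.43 m (water level in the piezometer is the total head).
Head difference: h(P-1) − h(P-5) = 115.98 − 115.43 = 0.55 m.

Δh ≈ 0.55 m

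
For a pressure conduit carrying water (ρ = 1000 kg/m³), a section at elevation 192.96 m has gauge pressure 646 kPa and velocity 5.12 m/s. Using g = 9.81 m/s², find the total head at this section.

h ≈ 260.15 m

Pressure head ψ = P/(ρg) = 646×1000 / (1000 × 9.81) = 65.85 m.
Velocity head = v²/(2g) = 5.12² / (2 × 9.81) = 1.336 m.
h = z + ψ + v²/(2g) = 192.96 + 65.85 + 1.336 = 260.15 m.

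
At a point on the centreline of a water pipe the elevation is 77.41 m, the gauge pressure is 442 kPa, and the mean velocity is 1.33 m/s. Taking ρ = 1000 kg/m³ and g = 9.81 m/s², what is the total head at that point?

Pressure head ψ = P/(ρg) = 442×1000 / (1000 × 9.81) = 45.06 m.
Velocity head = v²/(2g) = 1.33² / (2 × 9.81) = 0.090 m.
h = z + ψ + v²/(2g) = 77.41 + 45.06 + 0.090 = 122.56 m.

h ≈ 122.56 m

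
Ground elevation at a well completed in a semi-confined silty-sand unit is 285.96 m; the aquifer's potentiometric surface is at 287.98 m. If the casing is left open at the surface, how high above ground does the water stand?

≈ 2.02 m above ground

Water rises to the potentiometric surface, so the rise above ground = 287.98 − 285.96 = 2.02 m.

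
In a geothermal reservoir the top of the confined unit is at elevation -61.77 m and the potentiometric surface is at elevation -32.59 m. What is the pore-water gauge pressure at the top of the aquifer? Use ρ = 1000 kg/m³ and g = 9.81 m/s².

P ≈ 286 kPa

Pressure head at the aquifer top: ψ = h − z = -32.59 − (-61.77) = 29.18 m.
P = ρgψ = 1000 × 9.81 × 29.18 = 286256 Pa ≈ 286 kPa.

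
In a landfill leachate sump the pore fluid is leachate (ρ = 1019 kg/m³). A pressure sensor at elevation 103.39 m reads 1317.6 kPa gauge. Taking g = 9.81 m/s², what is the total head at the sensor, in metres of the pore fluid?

ψ = P/(ρg) = 1317.6×1000 / (1019 × 9.81) = 131.81 m.
h = z + ψ = 103.39 + 131.81 = 235.20 m.

h ≈ 235.20 m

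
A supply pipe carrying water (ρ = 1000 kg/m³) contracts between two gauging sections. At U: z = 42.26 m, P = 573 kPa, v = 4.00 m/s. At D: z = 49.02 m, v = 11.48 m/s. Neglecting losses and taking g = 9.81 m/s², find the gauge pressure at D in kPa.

P₂ ≈ 449 kPa

Pressure head at U: ψ₁ = P₁/(ρg) = 573×1000 / (1000 × 9.81) = 58.41 m.
Velocity heads: v₁²/2g = 4.00²/19.62 = 0.815 m; v₂²/2g = 11.48²/19.62 = 6.717 m.
Total head H = z₁ + ψ₁ + v₁²/2g = 42.26 + 58.41 + 0.815 = 101.48 m.
ψ₂ = H − z₂ − v₂²/2g = 101.48 − 49.02 − 6.717 = 45.74 m.
P₂ = ρgψ₂ = 1000 × 9.81 × 45.74 ≈ 449 kPa.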